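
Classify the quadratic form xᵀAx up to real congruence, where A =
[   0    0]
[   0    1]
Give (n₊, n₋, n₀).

Answer: (1, 0, 1)

Derivation:
step 0: pivot 1 → sign +
step 1: row/col 1 already zero → sign 0
signature = (1, 0, 1)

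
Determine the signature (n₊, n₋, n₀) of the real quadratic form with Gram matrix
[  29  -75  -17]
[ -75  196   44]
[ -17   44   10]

Answer: (3, 0, 0)

Derivation:
step 0: pivot 29 → sign +
step 1: pivot 59/29 → sign +
step 2: pivot 2/59 → sign +
signature = (3, 0, 0)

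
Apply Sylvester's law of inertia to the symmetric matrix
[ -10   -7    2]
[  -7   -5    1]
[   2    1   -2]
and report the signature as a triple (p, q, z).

Answer: (0, 2, 1)

Derivation:
step 0: pivot -10 → sign −
step 1: pivot -1/10 → sign −
step 2: row/col 2 already zero → sign 0
signature = (0, 2, 1)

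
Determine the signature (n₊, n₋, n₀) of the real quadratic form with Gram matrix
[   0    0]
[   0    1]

Answer: (1, 0, 1)

Derivation:
step 0: pivot 1 → sign +
step 1: row/col 1 already zero → sign 0
signature = (1, 0, 1)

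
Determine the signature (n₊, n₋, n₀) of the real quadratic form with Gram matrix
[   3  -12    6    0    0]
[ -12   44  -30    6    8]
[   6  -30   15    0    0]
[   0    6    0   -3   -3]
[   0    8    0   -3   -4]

Answer: (2, 2, 1)

Derivation:
step 0: pivot 3 → sign +
step 1: pivot -4 → sign −
step 2: pivot 12 → sign +
step 3: pivot -3/4 → sign −
step 4: row/col 4 already zero → sign 0
signature = (2, 2, 1)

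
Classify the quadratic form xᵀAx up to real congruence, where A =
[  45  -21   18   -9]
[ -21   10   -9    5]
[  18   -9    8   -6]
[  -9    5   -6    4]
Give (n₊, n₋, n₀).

Answer: (2, 2, 0)

Derivation:
step 0: pivot 45 → sign +
step 1: pivot 1/5 → sign +
step 2: pivot -1 → sign −
step 3: pivot -1 → sign −
signature = (2, 2, 0)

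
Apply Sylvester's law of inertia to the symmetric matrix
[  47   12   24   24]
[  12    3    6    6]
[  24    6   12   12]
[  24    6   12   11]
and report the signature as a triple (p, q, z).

step 0: pivot 47 → sign +
step 1: pivot -3/47 → sign −
step 2: pivot -1 → sign −
step 3: row/col 3 already zero → sign 0
signature = (1, 2, 1)

Answer: (1, 2, 1)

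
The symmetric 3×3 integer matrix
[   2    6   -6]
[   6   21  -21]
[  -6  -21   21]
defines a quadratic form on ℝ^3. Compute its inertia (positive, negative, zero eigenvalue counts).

step 0: pivot 2 → sign +
step 1: pivot 3 → sign +
step 2: row/col 2 already zero → sign 0
signature = (2, 0, 1)

Answer: (2, 0, 1)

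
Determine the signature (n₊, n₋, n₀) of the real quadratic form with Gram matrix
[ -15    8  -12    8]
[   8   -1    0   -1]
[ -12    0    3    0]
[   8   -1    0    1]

Answer: (3, 1, 0)

Derivation:
step 0: pivot -15 → sign −
step 1: pivot 49/15 → sign +
step 2: pivot 3/49 → sign +
step 3: pivot 2 → sign +
signature = (3, 1, 0)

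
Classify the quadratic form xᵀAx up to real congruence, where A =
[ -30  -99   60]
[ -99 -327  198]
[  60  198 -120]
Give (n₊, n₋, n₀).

step 0: pivot -30 → sign −
step 1: pivot -3/10 → sign −
step 2: row/col 2 already zero → sign 0
signature = (0, 2, 1)

Answer: (0, 2, 1)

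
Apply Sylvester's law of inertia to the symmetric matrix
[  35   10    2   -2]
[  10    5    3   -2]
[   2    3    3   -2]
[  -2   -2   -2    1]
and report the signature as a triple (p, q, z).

step 0: pivot 35 → sign +
step 1: pivot 15/7 → sign +
step 2: pivot 2/15 → sign +
step 3: pivot -3/5 → sign −
signature = (3, 1, 0)

Answer: (3, 1, 0)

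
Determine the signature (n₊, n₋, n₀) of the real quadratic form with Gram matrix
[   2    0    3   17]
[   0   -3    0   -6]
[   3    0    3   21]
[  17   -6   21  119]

Answer: (1, 2, 1)

Derivation:
step 0: pivot 2 → sign +
step 1: pivot -3 → sign −
step 2: pivot -3/2 → sign −
step 3: row/col 3 already zero → sign 0
signature = (1, 2, 1)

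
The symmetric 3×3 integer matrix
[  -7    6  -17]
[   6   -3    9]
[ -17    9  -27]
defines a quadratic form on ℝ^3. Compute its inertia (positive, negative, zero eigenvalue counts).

Answer: (1, 2, 0)

Derivation:
step 0: pivot -7 → sign −
step 1: pivot 15/7 → sign +
step 2: pivot -1/5 → sign −
signature = (1, 2, 0)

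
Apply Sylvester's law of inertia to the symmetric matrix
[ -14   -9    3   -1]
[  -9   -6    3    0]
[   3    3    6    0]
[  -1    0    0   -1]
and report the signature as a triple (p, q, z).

step 0: pivot -14 → sign −
step 1: pivot -3/14 → sign −
step 2: pivot 12 → sign +
step 3: pivot 1/4 → sign +
signature = (2, 2, 0)

Answer: (2, 2, 0)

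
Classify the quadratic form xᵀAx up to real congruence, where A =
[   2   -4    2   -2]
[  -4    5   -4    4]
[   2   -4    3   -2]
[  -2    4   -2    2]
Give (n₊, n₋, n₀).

Answer: (2, 1, 1)

Derivation:
step 0: pivot 2 → sign +
step 1: pivot -3 → sign −
step 2: pivot 1 → sign +
step 3: row/col 3 already zero → sign 0
signature = (2, 1, 1)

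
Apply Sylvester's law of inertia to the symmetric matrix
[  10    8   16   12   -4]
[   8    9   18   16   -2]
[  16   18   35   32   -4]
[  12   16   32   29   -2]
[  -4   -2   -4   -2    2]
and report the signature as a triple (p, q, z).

step 0: pivot 10 → sign +
step 1: pivot 13/5 → sign +
step 2: pivot -1 → sign −
step 3: pivot -15/13 → sign −
step 4: pivot -2/15 → sign −
signature = (2, 3, 0)

Answer: (2, 3, 0)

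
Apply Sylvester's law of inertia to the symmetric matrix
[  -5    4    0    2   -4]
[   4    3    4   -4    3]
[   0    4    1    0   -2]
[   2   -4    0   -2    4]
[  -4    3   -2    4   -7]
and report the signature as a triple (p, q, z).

Answer: (1, 4, 0)

Derivation:
step 0: pivot -5 → sign −
step 1: pivot 31/5 → sign +
step 2: pivot -49/31 → sign −
step 3: pivot -30/49 → sign −
step 4: pivot -6/5 → sign −
signature = (1, 4, 0)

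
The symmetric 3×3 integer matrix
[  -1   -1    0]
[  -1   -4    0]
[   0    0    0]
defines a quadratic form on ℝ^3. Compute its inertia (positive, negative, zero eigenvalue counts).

step 0: pivot -1 → sign −
step 1: pivot -3 → sign −
step 2: row/col 2 already zero → sign 0
signature = (0, 2, 1)

Answer: (0, 2, 1)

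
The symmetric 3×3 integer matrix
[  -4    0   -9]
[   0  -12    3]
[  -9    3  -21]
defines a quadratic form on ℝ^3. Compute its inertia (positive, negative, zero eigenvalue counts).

Answer: (0, 2, 1)

Derivation:
step 0: pivot -4 → sign −
step 1: pivot -12 → sign −
step 2: row/col 2 already zero → sign 0
signature = (0, 2, 1)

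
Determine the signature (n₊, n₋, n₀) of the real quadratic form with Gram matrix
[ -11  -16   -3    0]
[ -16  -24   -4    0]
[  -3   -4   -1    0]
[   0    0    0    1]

Answer: (1, 2, 1)

Derivation:
step 0: pivot -11 → sign −
step 1: pivot -8/11 → sign −
step 2: pivot 1 → sign +
step 3: row/col 3 already zero → sign 0
signature = (1, 2, 1)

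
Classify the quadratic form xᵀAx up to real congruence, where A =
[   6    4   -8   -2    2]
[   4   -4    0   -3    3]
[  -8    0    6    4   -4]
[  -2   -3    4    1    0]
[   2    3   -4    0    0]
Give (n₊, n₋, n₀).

step 0: pivot 6 → sign +
step 1: pivot -20/3 → sign −
step 2: pivot -2/5 → sign −
step 3: pivot 3/4 → sign +
step 4: pivot -1/3 → sign −
signature = (2, 3, 0)

Answer: (2, 3, 0)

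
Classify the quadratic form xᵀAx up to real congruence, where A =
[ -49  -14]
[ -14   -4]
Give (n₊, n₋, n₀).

step 0: pivot -49 → sign −
step 1: row/col 1 already zero → sign 0
signature = (0, 1, 1)

Answer: (0, 1, 1)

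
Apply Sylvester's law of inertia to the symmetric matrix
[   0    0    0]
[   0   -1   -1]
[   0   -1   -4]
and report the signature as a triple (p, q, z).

Answer: (0, 2, 1)

Derivation:
step 0: pivot -1 → sign −
step 1: pivot -3 → sign −
step 2: row/col 2 already zero → sign 0
signature = (0, 2, 1)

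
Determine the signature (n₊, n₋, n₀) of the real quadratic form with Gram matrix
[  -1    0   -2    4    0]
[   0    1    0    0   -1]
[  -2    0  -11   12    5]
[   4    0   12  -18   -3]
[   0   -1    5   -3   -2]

step 0: pivot -1 → sign −
step 1: pivot 1 → sign +
step 2: pivot -7 → sign −
step 3: pivot 2/7 → sign +
step 4: pivot 1/2 → sign +
signature = (3, 2, 0)

Answer: (3, 2, 0)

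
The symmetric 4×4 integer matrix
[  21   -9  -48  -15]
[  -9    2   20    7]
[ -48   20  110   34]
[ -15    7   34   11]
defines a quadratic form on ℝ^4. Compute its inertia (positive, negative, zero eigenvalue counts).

step 0: pivot 21 → sign +
step 1: pivot -13/7 → sign −
step 2: pivot 6/13 → sign +
step 3: row/col 3 already zero → sign 0
signature = (2, 1, 1)

Answer: (2, 1, 1)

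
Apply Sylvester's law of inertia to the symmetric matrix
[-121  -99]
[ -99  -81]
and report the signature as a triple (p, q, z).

Answer: (0, 1, 1)

Derivation:
step 0: pivot -121 → sign −
step 1: row/col 1 already zero → sign 0
signature = (0, 1, 1)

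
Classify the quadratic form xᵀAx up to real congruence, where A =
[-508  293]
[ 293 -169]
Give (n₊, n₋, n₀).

step 0: pivot -508 → sign −
step 1: pivot -3/508 → sign −
signature = (0, 2, 0)

Answer: (0, 2, 0)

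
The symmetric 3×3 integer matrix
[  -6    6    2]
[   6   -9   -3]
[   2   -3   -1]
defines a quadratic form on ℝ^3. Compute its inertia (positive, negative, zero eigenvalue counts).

Answer: (0, 2, 1)

Derivation:
step 0: pivot -6 → sign −
step 1: pivot -3 → sign −
step 2: row/col 2 already zero → sign 0
signature = (0, 2, 1)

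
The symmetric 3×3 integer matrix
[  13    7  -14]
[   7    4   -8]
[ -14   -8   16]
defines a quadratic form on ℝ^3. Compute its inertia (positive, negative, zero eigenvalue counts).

Answer: (2, 0, 1)

Derivation:
step 0: pivot 13 → sign +
step 1: pivot 3/13 → sign +
step 2: row/col 2 already zero → sign 0
signature = (2, 0, 1)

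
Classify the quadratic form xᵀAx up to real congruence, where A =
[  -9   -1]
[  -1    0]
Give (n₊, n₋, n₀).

step 0: pivot -9 → sign −
step 1: pivot 1/9 → sign +
signature = (1, 1, 0)

Answer: (1, 1, 0)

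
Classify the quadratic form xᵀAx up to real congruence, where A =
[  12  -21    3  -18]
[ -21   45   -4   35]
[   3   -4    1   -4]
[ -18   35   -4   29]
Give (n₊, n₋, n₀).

Answer: (4, 0, 0)

Derivation:
step 0: pivot 12 → sign +
step 1: pivot 33/4 → sign +
step 2: pivot 2/33 → sign +
step 3: pivot 1/2 → sign +
signature = (4, 0, 0)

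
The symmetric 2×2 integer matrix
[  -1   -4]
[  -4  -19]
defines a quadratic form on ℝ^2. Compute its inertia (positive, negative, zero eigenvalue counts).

Answer: (0, 2, 0)

Derivation:
step 0: pivot -1 → sign −
step 1: pivot -3 → sign −
signature = (0, 2, 0)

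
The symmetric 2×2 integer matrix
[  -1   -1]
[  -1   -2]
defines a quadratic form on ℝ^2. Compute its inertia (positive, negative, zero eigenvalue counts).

step 0: pivot -1 → sign −
step 1: pivot -1 → sign −
signature = (0, 2, 0)

Answer: (0, 2, 0)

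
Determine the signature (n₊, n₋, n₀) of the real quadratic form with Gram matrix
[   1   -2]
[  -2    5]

Answer: (2, 0, 0)

Derivation:
step 0: pivot 1 → sign +
step 1: pivot 1 → sign +
signature = (2, 0, 0)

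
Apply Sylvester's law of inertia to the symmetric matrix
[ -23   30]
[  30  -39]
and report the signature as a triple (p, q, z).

step 0: pivot -23 → sign −
step 1: pivot 3/23 → sign +
signature = (1, 1, 0)

Answer: (1, 1, 0)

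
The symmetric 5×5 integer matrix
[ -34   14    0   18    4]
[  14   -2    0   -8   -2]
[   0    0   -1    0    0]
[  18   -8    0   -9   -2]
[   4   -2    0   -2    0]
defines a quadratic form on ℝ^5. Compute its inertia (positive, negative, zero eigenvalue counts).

step 0: pivot -34 → sign −
step 1: pivot 64/17 → sign +
step 2: pivot -1 → sign −
step 3: pivot 7/16 → sign +
step 4: pivot 3/7 → sign +
signature = (3, 2, 0)

Answer: (3, 2, 0)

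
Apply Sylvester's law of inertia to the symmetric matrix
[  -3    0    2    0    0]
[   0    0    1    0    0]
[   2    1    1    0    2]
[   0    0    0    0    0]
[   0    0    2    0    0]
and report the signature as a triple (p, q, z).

step 0: pivot -3 → sign −
step 1: pivot 7/3 → sign +
step 2: pivot -3/7 → sign −
step 3: row/col 3 already zero → sign 0
step 4: row/col 4 already zero → sign 0
signature = (1, 2, 2)

Answer: (1, 2, 2)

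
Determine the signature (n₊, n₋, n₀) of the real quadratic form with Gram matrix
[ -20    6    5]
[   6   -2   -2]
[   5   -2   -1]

step 0: pivot -20 → sign −
step 1: pivot -1/5 → sign −
step 2: pivot 3/2 → sign +
signature = (1, 2, 0)

Answer: (1, 2, 0)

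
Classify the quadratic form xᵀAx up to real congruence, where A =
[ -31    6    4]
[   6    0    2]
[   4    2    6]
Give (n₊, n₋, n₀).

Answer: (1, 2, 0)

Derivation:
step 0: pivot -31 → sign −
step 1: pivot 36/31 → sign +
step 2: pivot -1/9 → sign −
signature = (1, 2, 0)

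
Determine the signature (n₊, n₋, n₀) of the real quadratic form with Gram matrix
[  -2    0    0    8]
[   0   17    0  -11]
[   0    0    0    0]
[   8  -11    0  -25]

Answer: (1, 2, 1)

Derivation:
step 0: pivot -2 → sign −
step 1: pivot 17 → sign +
step 2: pivot -2/17 → sign −
step 3: row/col 3 already zero → sign 0
signature = (1, 2, 1)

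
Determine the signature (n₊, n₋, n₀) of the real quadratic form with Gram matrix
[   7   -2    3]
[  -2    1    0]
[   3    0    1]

step 0: pivot 7 → sign +
step 1: pivot 3/7 → sign +
step 2: pivot -2 → sign −
signature = (2, 1, 0)

Answer: (2, 1, 0)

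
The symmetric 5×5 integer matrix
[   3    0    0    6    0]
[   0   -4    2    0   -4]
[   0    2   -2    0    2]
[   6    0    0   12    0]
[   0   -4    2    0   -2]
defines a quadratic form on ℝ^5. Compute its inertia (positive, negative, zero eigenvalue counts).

step 0: pivot 3 → sign +
step 1: pivot -4 → sign −
step 2: pivot -1 → sign −
step 3: pivot 2 → sign +
step 4: row/col 4 already zero → sign 0
signature = (2, 2, 1)

Answer: (2, 2, 1)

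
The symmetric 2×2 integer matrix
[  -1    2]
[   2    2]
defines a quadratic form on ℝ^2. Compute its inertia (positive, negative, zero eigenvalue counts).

Answer: (1, 1, 0)

Derivation:
step 0: pivot -1 → sign −
step 1: pivot 6 → sign +
signature = (1, 1, 0)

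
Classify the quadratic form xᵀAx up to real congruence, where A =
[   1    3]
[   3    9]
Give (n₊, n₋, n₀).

step 0: pivot 1 → sign +
step 1: row/col 1 already zero → sign 0
signature = (1, 0, 1)

Answer: (1, 0, 1)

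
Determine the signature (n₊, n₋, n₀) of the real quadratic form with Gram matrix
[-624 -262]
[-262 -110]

Answer: (1, 1, 0)

Derivation:
step 0: pivot -624 → sign −
step 1: pivot 1/156 → sign +
signature = (1, 1, 0)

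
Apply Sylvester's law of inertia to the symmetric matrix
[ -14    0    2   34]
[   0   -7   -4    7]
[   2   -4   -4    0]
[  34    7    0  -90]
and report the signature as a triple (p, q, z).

step 0: pivot -14 → sign −
step 1: pivot -7 → sign −
step 2: pivot -10/7 → sign −
step 3: pivot 3/35 → sign +
signature = (1, 3, 0)

Answer: (1, 3, 0)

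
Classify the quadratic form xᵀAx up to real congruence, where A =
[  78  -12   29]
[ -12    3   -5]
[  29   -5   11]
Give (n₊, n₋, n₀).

step 0: pivot 78 → sign +
step 1: pivot 15/13 → sign +
step 2: pivot -1/30 → sign −
signature = (2, 1, 0)

Answer: (2, 1, 0)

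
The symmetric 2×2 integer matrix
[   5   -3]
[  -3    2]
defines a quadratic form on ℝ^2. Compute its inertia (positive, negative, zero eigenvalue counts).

step 0: pivot 5 → sign +
step 1: pivot 1/5 → sign +
signature = (2, 0, 0)

Answer: (2, 0, 0)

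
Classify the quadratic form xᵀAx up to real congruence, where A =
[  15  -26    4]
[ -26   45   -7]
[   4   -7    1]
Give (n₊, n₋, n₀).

Answer: (1, 1, 1)

Derivation:
step 0: pivot 15 → sign +
step 1: pivot -1/15 → sign −
step 2: row/col 2 already zero → sign 0
signature = (1, 1, 1)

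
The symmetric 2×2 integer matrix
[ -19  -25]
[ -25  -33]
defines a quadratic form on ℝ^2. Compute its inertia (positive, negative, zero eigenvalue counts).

step 0: pivot -19 → sign −
step 1: pivot -2/19 → sign −
signature = (0, 2, 0)

Answer: (0, 2, 0)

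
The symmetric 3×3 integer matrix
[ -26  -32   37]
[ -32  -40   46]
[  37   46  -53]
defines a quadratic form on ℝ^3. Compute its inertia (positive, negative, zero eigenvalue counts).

Answer: (0, 2, 1)

Derivation:
step 0: pivot -26 → sign −
step 1: pivot -8/13 → sign −
step 2: row/col 2 already zero → sign 0
signature = (0, 2, 1)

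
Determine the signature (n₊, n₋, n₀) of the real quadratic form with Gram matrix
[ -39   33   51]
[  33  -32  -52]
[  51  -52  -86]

step 0: pivot -39 → sign −
step 1: pivot -53/13 → sign −
step 2: pivot -6/53 → sign −
signature = (0, 3, 0)

Answer: (0, 3, 0)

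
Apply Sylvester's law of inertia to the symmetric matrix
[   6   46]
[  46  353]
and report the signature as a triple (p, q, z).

Answer: (2, 0, 0)

Derivation:
step 0: pivot 6 → sign +
step 1: pivot 1/3 → sign +
signature = (2, 0, 0)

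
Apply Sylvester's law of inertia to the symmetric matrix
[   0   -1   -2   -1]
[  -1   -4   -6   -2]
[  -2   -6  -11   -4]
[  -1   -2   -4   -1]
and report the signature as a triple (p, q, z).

Answer: (2, 2, 0)

Derivation:
step 0: pivot -4 → sign −
step 1: pivot 1/4 → sign +
step 2: pivot -3 → sign −
step 3: pivot 1/3 → sign +
signature = (2, 2, 0)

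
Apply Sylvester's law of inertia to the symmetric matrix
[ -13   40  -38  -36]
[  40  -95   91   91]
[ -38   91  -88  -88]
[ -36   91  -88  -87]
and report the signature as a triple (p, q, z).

Answer: (1, 3, 0)

Derivation:
step 0: pivot -13 → sign −
step 1: pivot 365/13 → sign +
step 2: pivot -313/365 → sign −
step 3: pivot -3/313 → sign −
signature = (1, 3, 0)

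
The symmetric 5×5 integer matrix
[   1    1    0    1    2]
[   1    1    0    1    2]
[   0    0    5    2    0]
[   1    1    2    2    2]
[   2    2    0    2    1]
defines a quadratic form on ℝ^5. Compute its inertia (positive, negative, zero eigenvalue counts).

step 0: pivot 1 → sign +
step 1: pivot 5 → sign +
step 2: pivot 1/5 → sign +
step 3: pivot -3 → sign −
step 4: row/col 4 already zero → sign 0
signature = (3, 1, 1)

Answer: (3, 1, 1)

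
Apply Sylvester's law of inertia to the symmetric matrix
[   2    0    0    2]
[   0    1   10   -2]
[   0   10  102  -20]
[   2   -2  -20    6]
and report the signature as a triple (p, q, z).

Answer: (3, 0, 1)

Derivation:
step 0: pivot 2 → sign +
step 1: pivot 1 → sign +
step 2: pivot 2 → sign +
step 3: row/col 3 already zero → sign 0
signature = (3, 0, 1)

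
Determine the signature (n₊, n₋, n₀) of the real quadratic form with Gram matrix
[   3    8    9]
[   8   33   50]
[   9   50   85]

Answer: (3, 0, 0)

Derivation:
step 0: pivot 3 → sign +
step 1: pivot 35/3 → sign +
step 2: pivot 2/35 → sign +
signature = (3, 0, 0)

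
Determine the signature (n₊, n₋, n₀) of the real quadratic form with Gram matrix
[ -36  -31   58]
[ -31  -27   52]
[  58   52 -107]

Answer: (1, 2, 0)

Derivation:
step 0: pivot -36 → sign −
step 1: pivot -11/36 → sign −
step 2: pivot 3/11 → sign +
signature = (1, 2, 0)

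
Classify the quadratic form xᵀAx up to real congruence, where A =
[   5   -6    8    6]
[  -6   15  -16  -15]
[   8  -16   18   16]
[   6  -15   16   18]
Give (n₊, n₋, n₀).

step 0: pivot 5 → sign +
step 1: pivot 39/5 → sign +
step 2: pivot -2/39 → sign −
step 3: pivot 3 → sign +
signature = (3, 1, 0)

Answer: (3, 1, 0)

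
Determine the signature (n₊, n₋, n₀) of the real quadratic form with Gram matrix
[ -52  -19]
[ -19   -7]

step 0: pivot -52 → sign −
step 1: pivot -3/52 → sign −
signature = (0, 2, 0)

Answer: (0, 2, 0)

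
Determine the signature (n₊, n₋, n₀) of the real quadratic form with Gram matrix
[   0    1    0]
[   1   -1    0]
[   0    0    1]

step 0: pivot -1 → sign −
step 1: pivot 1 → sign +
step 2: pivot 1 → sign +
signature = (2, 1, 0)

Answer: (2, 1, 0)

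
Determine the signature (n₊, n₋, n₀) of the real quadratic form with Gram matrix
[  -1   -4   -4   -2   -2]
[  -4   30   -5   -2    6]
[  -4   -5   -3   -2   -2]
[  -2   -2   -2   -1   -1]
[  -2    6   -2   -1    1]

Answer: (4, 1, 0)

Derivation:
step 0: pivot -1 → sign −
step 1: pivot 46 → sign +
step 2: pivot 477/46 → sign +
step 3: pivot 11/53 → sign +
step 4: pivot 2/33 → sign +
signature = (4, 1, 0)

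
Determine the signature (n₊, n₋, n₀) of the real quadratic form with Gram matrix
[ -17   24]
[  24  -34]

Answer: (0, 2, 0)

Derivation:
step 0: pivot -17 → sign −
step 1: pivot -2/17 → sign −
signature = (0, 2, 0)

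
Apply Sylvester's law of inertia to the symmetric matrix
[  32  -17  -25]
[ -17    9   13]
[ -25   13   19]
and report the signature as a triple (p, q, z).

Answer: (2, 1, 0)

Derivation:
step 0: pivot 32 → sign +
step 1: pivot -1/32 → sign −
step 2: pivot 2 → sign +
signature = (2, 1, 0)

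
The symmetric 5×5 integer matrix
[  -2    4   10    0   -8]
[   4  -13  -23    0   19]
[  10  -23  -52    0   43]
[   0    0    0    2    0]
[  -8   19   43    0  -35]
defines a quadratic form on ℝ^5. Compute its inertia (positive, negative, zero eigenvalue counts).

step 0: pivot -2 → sign −
step 1: pivot -5 → sign −
step 2: pivot -1/5 → sign −
step 3: pivot 2 → sign +
step 4: pivot 6 → sign +
signature = (2, 3, 0)

Answer: (2, 3, 0)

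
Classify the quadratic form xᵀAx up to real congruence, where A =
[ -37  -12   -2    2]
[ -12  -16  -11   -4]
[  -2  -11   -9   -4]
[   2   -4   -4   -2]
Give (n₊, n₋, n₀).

Answer: (1, 3, 0)

Derivation:
step 0: pivot -37 → sign −
step 1: pivot -448/37 → sign −
step 2: pivot -19/448 → sign −
step 3: pivot 6/19 → sign +
signature = (1, 3, 0)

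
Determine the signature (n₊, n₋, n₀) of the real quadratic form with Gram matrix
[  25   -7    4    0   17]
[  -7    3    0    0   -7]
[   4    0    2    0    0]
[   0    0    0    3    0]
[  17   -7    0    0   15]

Answer: (4, 1, 0)

Derivation:
step 0: pivot 25 → sign +
step 1: pivot 26/25 → sign +
step 2: pivot 2/13 → sign +
step 3: pivot 3 → sign +
step 4: pivot -2 → sign −
signature = (4, 1, 0)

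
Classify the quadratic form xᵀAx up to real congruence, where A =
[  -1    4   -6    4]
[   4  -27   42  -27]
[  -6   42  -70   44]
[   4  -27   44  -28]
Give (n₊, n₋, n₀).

Answer: (0, 4, 0)

Derivation:
step 0: pivot -1 → sign −
step 1: pivot -11 → sign −
step 2: pivot -50/11 → sign −
step 3: pivot -3/25 → sign −
signature = (0, 4, 0)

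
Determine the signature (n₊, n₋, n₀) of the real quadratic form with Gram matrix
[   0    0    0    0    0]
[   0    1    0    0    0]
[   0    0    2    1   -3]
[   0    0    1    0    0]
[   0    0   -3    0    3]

step 0: pivot 1 → sign +
step 1: pivot 2 → sign +
step 2: pivot -1/2 → sign −
step 3: pivot 3 → sign +
step 4: row/col 4 already zero → sign 0
signature = (3, 1, 1)

Answer: (3, 1, 1)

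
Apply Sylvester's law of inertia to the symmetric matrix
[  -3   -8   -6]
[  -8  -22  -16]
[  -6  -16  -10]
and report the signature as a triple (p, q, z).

Answer: (1, 2, 0)

Derivation:
step 0: pivot -3 → sign −
step 1: pivot -2/3 → sign −
step 2: pivot 2 → sign +
signature = (1, 2, 0)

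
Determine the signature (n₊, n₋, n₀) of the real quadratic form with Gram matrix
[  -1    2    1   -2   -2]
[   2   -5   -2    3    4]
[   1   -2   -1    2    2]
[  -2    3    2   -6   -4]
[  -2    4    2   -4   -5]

step 0: pivot -1 → sign −
step 1: pivot -1 → sign −
step 2: pivot -1 → sign −
step 3: pivot -1 → sign −
step 4: row/col 4 already zero → sign 0
signature = (0, 4, 1)

Answer: (0, 4, 1)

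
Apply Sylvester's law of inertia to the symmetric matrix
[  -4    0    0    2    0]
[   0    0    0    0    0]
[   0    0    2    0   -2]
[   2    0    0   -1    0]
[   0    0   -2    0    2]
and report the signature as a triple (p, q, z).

step 0: pivot -4 → sign −
step 1: pivot 2 → sign +
step 2: row/col 2 already zero → sign 0
step 3: row/col 3 already zero → sign 0
step 4: row/col 4 already zero → sign 0
signature = (1, 1, 3)

Answer: (1, 1, 3)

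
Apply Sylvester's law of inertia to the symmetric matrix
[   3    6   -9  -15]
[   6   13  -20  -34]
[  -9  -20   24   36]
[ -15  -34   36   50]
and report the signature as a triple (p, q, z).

Answer: (3, 1, 0)

Derivation:
step 0: pivot 3 → sign +
step 1: pivot 1 → sign +
step 2: pivot -7 → sign −
step 3: pivot 2/7 → sign +
signature = (3, 1, 0)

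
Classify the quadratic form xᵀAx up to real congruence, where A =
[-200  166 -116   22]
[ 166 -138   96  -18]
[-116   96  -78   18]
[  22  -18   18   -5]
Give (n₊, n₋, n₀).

Answer: (1, 3, 0)

Derivation:
step 0: pivot -200 → sign −
step 1: pivot -11/50 → sign −
step 2: pivot -114/11 → sign −
step 3: pivot 1/19 → sign +
signature = (1, 3, 0)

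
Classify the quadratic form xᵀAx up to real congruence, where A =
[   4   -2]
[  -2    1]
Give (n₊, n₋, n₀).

step 0: pivot 4 → sign +
step 1: row/col 1 already zero → sign 0
signature = (1, 0, 1)

Answer: (1, 0, 1)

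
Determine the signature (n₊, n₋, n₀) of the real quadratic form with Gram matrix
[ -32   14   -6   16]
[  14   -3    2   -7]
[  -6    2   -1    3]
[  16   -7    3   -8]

Answer: (1, 1, 2)

Derivation:
step 0: pivot -32 → sign −
step 1: pivot 25/8 → sign +
step 2: row/col 2 already zero → sign 0
step 3: row/col 3 already zero → sign 0
signature = (1, 1, 2)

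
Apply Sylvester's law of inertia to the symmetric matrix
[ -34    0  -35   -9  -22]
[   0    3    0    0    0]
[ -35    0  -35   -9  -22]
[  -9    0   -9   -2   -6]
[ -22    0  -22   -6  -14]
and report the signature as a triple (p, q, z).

Answer: (3, 2, 0)

Derivation:
step 0: pivot -34 → sign −
step 1: pivot 3 → sign +
step 2: pivot 35/34 → sign +
step 3: pivot 11/35 → sign +
step 4: pivot -6/11 → sign −
signature = (3, 2, 0)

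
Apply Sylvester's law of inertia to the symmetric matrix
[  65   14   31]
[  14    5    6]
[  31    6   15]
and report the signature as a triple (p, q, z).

Answer: (2, 1, 0)

Derivation:
step 0: pivot 65 → sign +
step 1: pivot 129/65 → sign +
step 2: pivot -2/129 → sign −
signature = (2, 1, 0)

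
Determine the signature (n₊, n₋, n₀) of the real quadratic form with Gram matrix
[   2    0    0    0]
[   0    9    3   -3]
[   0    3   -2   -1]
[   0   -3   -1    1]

step 0: pivot 2 → sign +
step 1: pivot 9 → sign +
step 2: pivot -3 → sign −
step 3: row/col 3 already zero → sign 0
signature = (2, 1, 1)

Answer: (2, 1, 1)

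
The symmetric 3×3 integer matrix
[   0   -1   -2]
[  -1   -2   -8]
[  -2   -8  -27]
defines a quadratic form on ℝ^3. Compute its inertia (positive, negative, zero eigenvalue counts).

step 0: pivot -2 → sign −
step 1: pivot 1/2 → sign +
step 2: pivot -3 → sign −
signature = (1, 2, 0)

Answer: (1, 2, 0)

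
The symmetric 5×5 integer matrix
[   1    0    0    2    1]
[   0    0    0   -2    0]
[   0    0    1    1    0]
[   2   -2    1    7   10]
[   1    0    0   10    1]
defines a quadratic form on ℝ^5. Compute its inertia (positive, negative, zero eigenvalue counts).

step 0: pivot 1 → sign +
step 1: pivot 1 → sign +
step 2: pivot 2 → sign +
step 3: pivot -2 → sign −
step 4: row/col 4 already zero → sign 0
signature = (3, 1, 1)

Answer: (3, 1, 1)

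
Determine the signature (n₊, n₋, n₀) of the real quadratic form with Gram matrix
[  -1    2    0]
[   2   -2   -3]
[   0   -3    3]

Answer: (1, 2, 0)

Derivation:
step 0: pivot -1 → sign −
step 1: pivot 2 → sign +
step 2: pivot -3/2 → sign −
signature = (1, 2, 0)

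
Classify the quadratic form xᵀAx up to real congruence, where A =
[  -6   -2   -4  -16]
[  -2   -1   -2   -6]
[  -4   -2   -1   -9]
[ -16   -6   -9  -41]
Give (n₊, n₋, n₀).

step 0: pivot -6 → sign −
step 1: pivot -1/3 → sign −
step 2: pivot 3 → sign +
step 3: row/col 3 already zero → sign 0
signature = (1, 2, 1)

Answer: (1, 2, 1)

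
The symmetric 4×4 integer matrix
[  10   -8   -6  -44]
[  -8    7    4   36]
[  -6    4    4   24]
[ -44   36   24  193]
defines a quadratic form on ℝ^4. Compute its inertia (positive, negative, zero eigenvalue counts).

step 0: pivot 10 → sign +
step 1: pivot 3/5 → sign +
step 2: pivot -2/3 → sign −
step 3: pivot 1 → sign +
signature = (3, 1, 0)

Answer: (3, 1, 0)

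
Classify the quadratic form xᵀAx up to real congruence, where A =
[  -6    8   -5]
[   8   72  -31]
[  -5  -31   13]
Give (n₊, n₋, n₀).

step 0: pivot -6 → sign −
step 1: pivot 248/3 → sign +
step 2: pivot 1/248 → sign +
signature = (2, 1, 0)

Answer: (2, 1, 0)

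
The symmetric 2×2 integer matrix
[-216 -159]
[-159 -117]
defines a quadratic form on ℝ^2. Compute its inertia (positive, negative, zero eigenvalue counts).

Answer: (1, 1, 0)

Derivation:
step 0: pivot -216 → sign −
step 1: pivot 1/24 → sign +
signature = (1, 1, 0)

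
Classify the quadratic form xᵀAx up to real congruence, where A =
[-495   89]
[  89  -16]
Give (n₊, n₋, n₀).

Answer: (1, 1, 0)

Derivation:
step 0: pivot -495 → sign −
step 1: pivot 1/495 → sign +
signature = (1, 1, 0)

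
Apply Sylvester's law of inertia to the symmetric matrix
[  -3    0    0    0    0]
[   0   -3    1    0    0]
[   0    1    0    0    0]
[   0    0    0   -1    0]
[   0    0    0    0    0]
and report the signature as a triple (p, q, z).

Answer: (1, 3, 1)

Derivation:
step 0: pivot -3 → sign −
step 1: pivot -3 → sign −
step 2: pivot 1/3 → sign +
step 3: pivot -1 → sign −
step 4: row/col 4 already zero → sign 0
signature = (1, 3, 1)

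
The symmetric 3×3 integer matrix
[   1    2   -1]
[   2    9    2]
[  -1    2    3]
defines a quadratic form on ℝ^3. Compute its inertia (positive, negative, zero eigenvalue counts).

Answer: (2, 1, 0)

Derivation:
step 0: pivot 1 → sign +
step 1: pivot 5 → sign +
step 2: pivot -6/5 → sign −
signature = (2, 1, 0)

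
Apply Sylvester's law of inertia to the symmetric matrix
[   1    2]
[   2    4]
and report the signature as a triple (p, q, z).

step 0: pivot 1 → sign +
step 1: row/col 1 already zero → sign 0
signature = (1, 0, 1)

Answer: (1, 0, 1)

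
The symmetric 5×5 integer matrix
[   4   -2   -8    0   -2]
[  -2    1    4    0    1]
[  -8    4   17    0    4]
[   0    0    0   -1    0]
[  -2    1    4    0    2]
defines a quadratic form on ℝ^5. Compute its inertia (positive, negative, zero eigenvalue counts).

Answer: (3, 1, 1)

Derivation:
step 0: pivot 4 → sign +
step 1: pivot 1 → sign +
step 2: pivot -1 → sign −
step 3: pivot 1 → sign +
step 4: row/col 4 already zero → sign 0
signature = (3, 1, 1)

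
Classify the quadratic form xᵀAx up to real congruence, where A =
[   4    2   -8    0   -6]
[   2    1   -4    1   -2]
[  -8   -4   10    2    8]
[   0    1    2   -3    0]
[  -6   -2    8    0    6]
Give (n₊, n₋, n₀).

step 0: pivot 4 → sign +
step 1: pivot -6 → sign −
step 2: pivot -7/3 → sign −
step 3: pivot 3/7 → sign +
step 4: row/col 4 already zero → sign 0
signature = (2, 2, 1)

Answer: (2, 2, 1)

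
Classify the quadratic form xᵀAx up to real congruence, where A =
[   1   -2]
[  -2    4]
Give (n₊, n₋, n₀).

Answer: (1, 0, 1)

Derivation:
step 0: pivot 1 → sign +
step 1: row/col 1 already zero → sign 0
signature = (1, 0, 1)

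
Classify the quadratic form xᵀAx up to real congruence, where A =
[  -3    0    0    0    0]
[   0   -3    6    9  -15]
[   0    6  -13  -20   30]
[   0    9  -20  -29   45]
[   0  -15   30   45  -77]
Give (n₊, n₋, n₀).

Answer: (1, 4, 0)

Derivation:
step 0: pivot -3 → sign −
step 1: pivot -3 → sign −
step 2: pivot -1 → sign −
step 3: pivot 2 → sign +
step 4: pivot -2 → sign −
signature = (1, 4, 0)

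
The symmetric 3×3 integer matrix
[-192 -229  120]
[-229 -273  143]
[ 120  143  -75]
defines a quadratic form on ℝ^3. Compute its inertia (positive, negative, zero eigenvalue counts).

step 0: pivot -192 → sign −
step 1: pivot 25/192 → sign +
step 2: pivot -3/25 → sign −
signature = (1, 2, 0)

Answer: (1, 2, 0)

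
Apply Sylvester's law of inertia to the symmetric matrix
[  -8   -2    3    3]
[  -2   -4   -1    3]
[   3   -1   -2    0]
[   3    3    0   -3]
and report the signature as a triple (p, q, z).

step 0: pivot -8 → sign −
step 1: pivot -7/2 → sign −
step 2: pivot -3/7 → sign −
step 3: row/col 3 already zero → sign 0
signature = (0, 3, 1)

Answer: (0, 3, 1)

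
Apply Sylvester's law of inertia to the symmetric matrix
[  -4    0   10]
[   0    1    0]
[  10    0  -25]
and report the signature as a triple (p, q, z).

Answer: (1, 1, 1)

Derivation:
step 0: pivot -4 → sign −
step 1: pivot 1 → sign +
step 2: row/col 2 already zero → sign 0
signature = (1, 1, 1)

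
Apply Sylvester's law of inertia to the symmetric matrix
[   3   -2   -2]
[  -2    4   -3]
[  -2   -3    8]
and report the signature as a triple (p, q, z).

step 0: pivot 3 → sign +
step 1: pivot 8/3 → sign +
step 2: pivot -3/8 → sign −
signature = (2, 1, 0)

Answer: (2, 1, 0)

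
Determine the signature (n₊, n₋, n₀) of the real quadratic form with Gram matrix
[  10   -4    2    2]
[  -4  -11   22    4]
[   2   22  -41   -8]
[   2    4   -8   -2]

Answer: (1, 2, 1)

Derivation:
step 0: pivot 10 → sign +
step 1: pivot -63/5 → sign −
step 2: pivot -1/7 → sign −
step 3: row/col 3 already zero → sign 0
signature = (1, 2, 1)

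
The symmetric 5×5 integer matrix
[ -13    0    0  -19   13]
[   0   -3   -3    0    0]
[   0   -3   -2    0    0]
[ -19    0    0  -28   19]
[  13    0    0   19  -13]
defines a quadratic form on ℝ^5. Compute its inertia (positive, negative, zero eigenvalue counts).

step 0: pivot -13 → sign −
step 1: pivot -3 → sign −
step 2: pivot 1 → sign +
step 3: pivot -3/13 → sign −
step 4: row/col 4 already zero → sign 0
signature = (1, 3, 1)

Answer: (1, 3, 1)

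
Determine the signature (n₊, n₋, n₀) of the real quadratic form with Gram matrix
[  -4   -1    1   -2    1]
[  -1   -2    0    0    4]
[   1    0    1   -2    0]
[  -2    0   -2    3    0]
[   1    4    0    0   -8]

Answer: (2, 3, 0)

Derivation:
step 0: pivot -4 → sign −
step 1: pivot -7/4 → sign −
step 2: pivot 9/7 → sign +
step 3: pivot -1 → sign −
step 4: pivot 2/9 → sign +
signature = (2, 3, 0)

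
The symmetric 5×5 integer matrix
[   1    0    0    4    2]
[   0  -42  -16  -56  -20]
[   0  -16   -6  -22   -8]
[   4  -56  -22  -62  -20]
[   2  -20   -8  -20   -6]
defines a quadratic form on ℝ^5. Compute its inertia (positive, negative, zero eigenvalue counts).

Answer: (2, 2, 1)

Derivation:
step 0: pivot 1 → sign +
step 1: pivot -42 → sign −
step 2: pivot 2/21 → sign +
step 3: pivot -8 → sign −
step 4: row/col 4 already zero → sign 0
signature = (2, 2, 1)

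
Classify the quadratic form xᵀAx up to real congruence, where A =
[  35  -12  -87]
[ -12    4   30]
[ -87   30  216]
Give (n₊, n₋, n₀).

Answer: (1, 1, 1)

Derivation:
step 0: pivot 35 → sign +
step 1: pivot -4/35 → sign −
step 2: row/col 2 already zero → sign 0
signature = (1, 1, 1)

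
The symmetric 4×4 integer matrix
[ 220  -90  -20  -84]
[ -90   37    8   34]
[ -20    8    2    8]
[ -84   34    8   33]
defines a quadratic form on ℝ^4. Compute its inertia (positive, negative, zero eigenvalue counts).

Answer: (3, 0, 1)

Derivation:
step 0: pivot 220 → sign +
step 1: pivot 2/11 → sign +
step 2: pivot 1/5 → sign +
step 3: row/col 3 already zero → sign 0
signature = (3, 0, 1)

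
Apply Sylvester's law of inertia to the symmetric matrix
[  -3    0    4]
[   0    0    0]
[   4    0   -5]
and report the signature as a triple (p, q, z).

step 0: pivot -3 → sign −
step 1: pivot 1/3 → sign +
step 2: row/col 2 already zero → sign 0
signature = (1, 1, 1)

Answer: (1, 1, 1)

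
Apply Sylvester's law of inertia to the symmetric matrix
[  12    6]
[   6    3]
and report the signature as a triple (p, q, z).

step 0: pivot 12 → sign +
step 1: row/col 1 already zero → sign 0
signature = (1, 0, 1)

Answer: (1, 0, 1)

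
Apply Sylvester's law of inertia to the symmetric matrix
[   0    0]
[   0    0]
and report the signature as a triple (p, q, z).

step 0: row/col 0 already zero → sign 0
step 1: row/col 1 already zero → sign 0
signature = (0, 0, 2)

Answer: (0, 0, 2)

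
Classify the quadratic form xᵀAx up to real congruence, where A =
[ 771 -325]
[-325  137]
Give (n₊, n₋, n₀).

step 0: pivot 771 → sign +
step 1: pivot 2/771 → sign +
signature = (2, 0, 0)

Answer: (2, 0, 0)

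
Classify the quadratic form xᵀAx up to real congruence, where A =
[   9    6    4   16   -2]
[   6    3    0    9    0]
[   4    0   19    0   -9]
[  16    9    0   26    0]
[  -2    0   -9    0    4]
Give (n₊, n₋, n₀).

Answer: (3, 2, 0)

Derivation:
step 0: pivot 9 → sign +
step 1: pivot -1 → sign −
step 2: pivot 73/3 → sign +
step 3: pivot 3/73 → sign +
step 4: pivot -1/3 → sign −
signature = (3, 2, 0)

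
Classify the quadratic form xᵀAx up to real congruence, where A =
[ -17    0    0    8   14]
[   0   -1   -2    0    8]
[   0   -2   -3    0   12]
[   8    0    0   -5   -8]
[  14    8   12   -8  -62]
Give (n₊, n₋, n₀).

step 0: pivot -17 → sign −
step 1: pivot -1 → sign −
step 2: pivot 1 → sign +
step 3: pivot -21/17 → sign −
step 4: pivot -6/7 → sign −
signature = (1, 4, 0)

Answer: (1, 4, 0)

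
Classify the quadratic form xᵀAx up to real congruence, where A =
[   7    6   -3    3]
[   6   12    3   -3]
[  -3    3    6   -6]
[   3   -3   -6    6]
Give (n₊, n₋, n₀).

step 0: pivot 7 → sign +
step 1: pivot 48/7 → sign +
step 2: pivot 3/16 → sign +
step 3: row/col 3 already zero → sign 0
signature = (3, 0, 1)

Answer: (3, 0, 1)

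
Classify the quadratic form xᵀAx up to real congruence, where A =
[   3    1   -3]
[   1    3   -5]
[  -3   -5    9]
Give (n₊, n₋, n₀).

Answer: (2, 0, 1)

Derivation:
step 0: pivot 3 → sign +
step 1: pivot 8/3 → sign +
step 2: row/col 2 already zero → sign 0
signature = (2, 0, 1)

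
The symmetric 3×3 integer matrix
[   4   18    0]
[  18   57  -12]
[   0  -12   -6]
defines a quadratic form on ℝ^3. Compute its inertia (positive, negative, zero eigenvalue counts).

step 0: pivot 4 → sign +
step 1: pivot -24 → sign −
step 2: row/col 2 already zero → sign 0
signature = (1, 1, 1)

Answer: (1, 1, 1)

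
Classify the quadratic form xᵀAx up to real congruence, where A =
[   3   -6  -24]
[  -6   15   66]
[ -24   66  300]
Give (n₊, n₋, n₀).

Answer: (2, 0, 1)

Derivation:
step 0: pivot 3 → sign +
step 1: pivot 3 → sign +
step 2: row/col 2 already zero → sign 0
signature = (2, 0, 1)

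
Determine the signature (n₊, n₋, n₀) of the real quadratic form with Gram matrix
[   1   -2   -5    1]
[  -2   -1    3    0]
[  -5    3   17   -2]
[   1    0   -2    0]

Answer: (2, 2, 0)

Derivation:
step 0: pivot 1 → sign +
step 1: pivot -5 → sign −
step 2: pivot 9/5 → sign +
step 3: pivot -2/9 → sign −
signature = (2, 2, 0)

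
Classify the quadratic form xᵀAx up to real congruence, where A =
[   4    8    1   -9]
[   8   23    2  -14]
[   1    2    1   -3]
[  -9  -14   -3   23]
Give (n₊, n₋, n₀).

step 0: pivot 4 → sign +
step 1: pivot 7 → sign +
step 2: pivot 3/4 → sign +
step 3: pivot -2/7 → sign −
signature = (3, 1, 0)

Answer: (3, 1, 0)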